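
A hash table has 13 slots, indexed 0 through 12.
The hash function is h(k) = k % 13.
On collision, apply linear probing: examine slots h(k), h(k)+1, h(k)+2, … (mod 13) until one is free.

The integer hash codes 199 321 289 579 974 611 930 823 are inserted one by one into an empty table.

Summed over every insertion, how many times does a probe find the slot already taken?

Insert 199: h=4, slot 4 empty → index 4.
Insert 321: h=9, slot 9 empty → index 9.
Insert 289: h=3, slot 3 empty → index 3.
Insert 579: h=7, slot 7 empty → index 7.
Insert 974: h=12, slot 12 empty → index 12.
Insert 611: h=0, slot 0 empty → index 0.
Insert 930: h=7, slot 7 occupied → index 8.
Insert 823: h=4, slot 4 occupied → index 5.
Table: [611, ∅, ∅, 289, 199, 823, ∅, 579, 930, 321, ∅, ∅, 974]

2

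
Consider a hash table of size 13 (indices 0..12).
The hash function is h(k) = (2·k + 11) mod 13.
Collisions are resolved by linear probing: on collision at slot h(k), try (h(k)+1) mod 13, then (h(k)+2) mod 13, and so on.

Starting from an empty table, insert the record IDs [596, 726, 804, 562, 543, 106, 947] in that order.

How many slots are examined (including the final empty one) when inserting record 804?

596: h=7 -> slot 7
726: h=7, probe 7,8 -> slot 8
804: h=7, probe 7,8,9 -> slot 9
562: h=4 -> slot 4
543: h=5 -> slot 5
106: h=2 -> slot 2
947: h=7, probe 7,8,9,10 -> slot 10
Table: [_, _, 106, _, 562, 543, _, 596, 726, 804, 947, _, _]

3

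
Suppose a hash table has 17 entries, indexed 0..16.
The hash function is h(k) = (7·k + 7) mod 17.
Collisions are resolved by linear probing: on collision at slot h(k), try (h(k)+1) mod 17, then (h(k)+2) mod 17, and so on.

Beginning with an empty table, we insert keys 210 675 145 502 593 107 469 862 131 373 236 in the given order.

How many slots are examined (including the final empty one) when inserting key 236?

Insert 210: h=15, slot 15 empty → index 15.
Insert 675: h=6, slot 6 empty → index 6.
Insert 145: h=2, slot 2 empty → index 2.
Insert 502: h=2, slot 2 occupied → index 3.
Insert 593: h=10, slot 10 empty → index 10.
Insert 107: h=8, slot 8 empty → index 8.
Insert 469: h=9, slot 9 empty → index 9.
Insert 862: h=6, slot 6 occupied → index 7.
Insert 131: h=6, slots 6,7,8,9,10 occupied → index 11.
Insert 373: h=0, slot 0 empty → index 0.
Insert 236: h=10, slots 10,11 occupied → index 12.
Table: [373, -, 145, 502, -, -, 675, 862, 107, 469, 593, 131, 236, -, -, 210, -]

3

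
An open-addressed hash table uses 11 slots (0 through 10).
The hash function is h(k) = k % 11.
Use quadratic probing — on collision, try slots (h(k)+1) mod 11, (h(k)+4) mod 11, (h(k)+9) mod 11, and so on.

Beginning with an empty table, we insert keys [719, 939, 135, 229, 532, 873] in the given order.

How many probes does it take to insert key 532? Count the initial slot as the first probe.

3

Insert 719: h=4, slot 4 empty => index 4.
Insert 939: h=4, slot 4 occupied => index 5.
Insert 135: h=3, slot 3 empty => index 3.
Insert 229: h=9, slot 9 empty => index 9.
Insert 532: h=4, slots 4,5 occupied => index 8.
Insert 873: h=4, slots 4,5,8 occupied => index 2.
Table: [—, —, 873, 135, 719, 939, —, —, 532, 229, —]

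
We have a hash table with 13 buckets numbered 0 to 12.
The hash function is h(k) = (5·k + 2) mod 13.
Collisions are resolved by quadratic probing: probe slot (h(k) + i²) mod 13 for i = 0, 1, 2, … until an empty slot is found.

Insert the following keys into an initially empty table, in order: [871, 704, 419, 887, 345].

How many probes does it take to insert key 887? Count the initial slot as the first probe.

Insert 871: h=2, slot 2 empty -> index 2.
Insert 704: h=12, slot 12 empty -> index 12.
Insert 419: h=4, slot 4 empty -> index 4.
Insert 887: h=4, slot 4 occupied -> index 5.
Insert 345: h=11, slot 11 empty -> index 11.
Table: [-, -, 871, -, 419, 887, -, -, -, -, -, 345, 704]

2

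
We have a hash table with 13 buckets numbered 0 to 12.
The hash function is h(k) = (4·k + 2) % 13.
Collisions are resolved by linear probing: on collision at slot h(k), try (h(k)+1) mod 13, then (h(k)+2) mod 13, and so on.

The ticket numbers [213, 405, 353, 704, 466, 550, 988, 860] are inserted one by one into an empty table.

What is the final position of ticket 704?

213 hashes to 9; slot 9 is free → place at 9.
405 hashes to 10; slot 10 is free → place at 10.
353 hashes to 10; 10 taken → place at 11.
704 hashes to 10; 10,11 taken → place at 12.
466 hashes to 7; slot 7 is free → place at 7.
550 hashes to 5; slot 5 is free → place at 5.
988 hashes to 2; slot 2 is free → place at 2.
860 hashes to 10; 10,11,12 taken → place at 0.
Table: [860, -, 988, -, -, 550, -, 466, -, 213, 405, 353, 704]

12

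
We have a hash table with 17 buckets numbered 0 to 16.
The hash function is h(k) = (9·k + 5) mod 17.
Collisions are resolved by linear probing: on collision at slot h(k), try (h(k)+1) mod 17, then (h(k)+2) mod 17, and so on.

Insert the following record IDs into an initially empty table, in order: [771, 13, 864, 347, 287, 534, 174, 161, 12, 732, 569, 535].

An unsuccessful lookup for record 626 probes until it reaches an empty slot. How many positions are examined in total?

4

771: h=8 -> slot 8
13: h=3 -> slot 3
864: h=12 -> slot 12
347: h=0 -> slot 0
287: h=4 -> slot 4
534: h=0, probe 0,1 -> slot 1
174: h=7 -> slot 7
161: h=9 -> slot 9
12: h=11 -> slot 11
732: h=14 -> slot 14
569: h=9, probe 9,10 -> slot 10
535: h=9, probe 9,10,11,12,13 -> slot 13
Table: [347, 534, —, 13, 287, —, —, 174, 771, 161, 569, 12, 864, 535, 732, —, —]
Lookup 626: h=12, probe 12,13,14,15 → slot 15 empty, not found.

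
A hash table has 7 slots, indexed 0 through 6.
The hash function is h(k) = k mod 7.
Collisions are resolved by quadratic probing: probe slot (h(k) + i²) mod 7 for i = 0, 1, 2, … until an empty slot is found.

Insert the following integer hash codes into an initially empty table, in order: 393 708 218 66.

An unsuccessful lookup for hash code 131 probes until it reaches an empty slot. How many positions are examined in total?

Insert 393: h=1, slot 1 empty -> index 1.
Insert 708: h=1, slot 1 occupied -> index 2.
Insert 218: h=1, slots 1,2 occupied -> index 5.
Insert 66: h=3, slot 3 empty -> index 3.
Table: [—, 393, 708, 66, —, 218, —]
Lookup 131: h=5, probe 5,6 → slot 6 empty, not found.

2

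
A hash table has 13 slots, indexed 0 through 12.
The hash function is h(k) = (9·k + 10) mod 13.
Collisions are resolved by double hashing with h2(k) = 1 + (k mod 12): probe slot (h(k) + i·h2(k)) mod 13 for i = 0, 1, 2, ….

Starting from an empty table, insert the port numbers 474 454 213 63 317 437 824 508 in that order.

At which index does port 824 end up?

8

474: h=12 → slot 12
454: h=1 → slot 1
213: h=3 → slot 3
63: h=5 → slot 5
317: h=3, h2=6, probe 3,9 → slot 9
437: h=4 → slot 4
824: h=3, h2=9, probe 3,12,8 → slot 8
508: h=6 → slot 6
Table: [—, 454, —, 213, 437, 63, 508, —, 824, 317, —, —, 474]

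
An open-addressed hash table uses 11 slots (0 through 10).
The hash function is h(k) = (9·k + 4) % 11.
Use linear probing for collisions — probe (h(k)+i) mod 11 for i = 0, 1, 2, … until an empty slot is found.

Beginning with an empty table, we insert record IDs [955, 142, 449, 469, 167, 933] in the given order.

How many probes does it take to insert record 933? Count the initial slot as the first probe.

955: h=8 => slot 8
142: h=6 => slot 6
449: h=8, probe 8,9 => slot 9
469: h=1 => slot 1
167: h=0 => slot 0
933: h=8, probe 8,9,10 => slot 10
Table: [167, 469, -, -, -, -, 142, -, 955, 449, 933]

3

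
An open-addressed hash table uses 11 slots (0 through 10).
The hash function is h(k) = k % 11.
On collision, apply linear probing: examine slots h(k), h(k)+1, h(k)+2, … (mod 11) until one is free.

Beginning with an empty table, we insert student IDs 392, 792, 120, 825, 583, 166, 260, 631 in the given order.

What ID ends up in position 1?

392 hashes to 7; slot 7 is free => place at 7.
792 hashes to 0; slot 0 is free => place at 0.
120 hashes to 10; slot 10 is free => place at 10.
825 hashes to 0; 0 taken => place at 1.
583 hashes to 0; 0,1 taken => place at 2.
166 hashes to 1; 1,2 taken => place at 3.
260 hashes to 7; 7 taken => place at 8.
631 hashes to 4; slot 4 is free => place at 4.
Table: [792, 825, 583, 166, 631, —, —, 392, 260, —, 120]

825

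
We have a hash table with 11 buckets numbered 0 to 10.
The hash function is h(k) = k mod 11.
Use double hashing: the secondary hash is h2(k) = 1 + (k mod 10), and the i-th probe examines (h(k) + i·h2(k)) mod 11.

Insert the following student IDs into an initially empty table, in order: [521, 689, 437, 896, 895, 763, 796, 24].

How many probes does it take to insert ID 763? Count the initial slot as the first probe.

521 hashes to 4; slot 4 is free → place at 4.
689 hashes to 7; slot 7 is free → place at 7.
437 hashes to 8; slot 8 is free → place at 8.
896 hashes to 5; slot 5 is free → place at 5.
895 hashes to 4, h2=6; 4 taken → place at 10.
763 hashes to 4, h2=4; 4,8 taken → place at 1.
796 hashes to 4, h2=7; 4 taken → place at 0.
24 hashes to 2; slot 2 is free → place at 2.
Table: [796, 763, 24, _, 521, 896, _, 689, 437, _, 895]

3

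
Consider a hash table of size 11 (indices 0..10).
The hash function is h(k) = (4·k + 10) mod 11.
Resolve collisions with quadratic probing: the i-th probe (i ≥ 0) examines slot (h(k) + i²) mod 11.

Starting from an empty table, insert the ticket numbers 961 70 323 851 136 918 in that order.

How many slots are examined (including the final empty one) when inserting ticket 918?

3

Insert 961: h=4, slot 4 empty => index 4.
Insert 70: h=4, slot 4 occupied => index 5.
Insert 323: h=4, slots 4,5 occupied => index 8.
Insert 851: h=4, slots 4,5,8 occupied => index 2.
Insert 136: h=4, slots 4,5,8,2 occupied => index 9.
Insert 918: h=8, slots 8,9 occupied => index 1.
Table: [—, 918, 851, —, 961, 70, —, —, 323, 136, —]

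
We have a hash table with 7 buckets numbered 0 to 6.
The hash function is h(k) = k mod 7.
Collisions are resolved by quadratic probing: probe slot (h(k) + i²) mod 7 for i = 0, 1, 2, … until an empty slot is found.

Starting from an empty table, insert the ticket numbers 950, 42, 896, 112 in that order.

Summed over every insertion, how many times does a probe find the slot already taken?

3

950 hashes to 5; slot 5 is free -> place at 5.
42 hashes to 0; slot 0 is free -> place at 0.
896 hashes to 0; 0 taken -> place at 1.
112 hashes to 0; 0,1 taken -> place at 4.
Table: [42, 896, ., ., 112, 950, .]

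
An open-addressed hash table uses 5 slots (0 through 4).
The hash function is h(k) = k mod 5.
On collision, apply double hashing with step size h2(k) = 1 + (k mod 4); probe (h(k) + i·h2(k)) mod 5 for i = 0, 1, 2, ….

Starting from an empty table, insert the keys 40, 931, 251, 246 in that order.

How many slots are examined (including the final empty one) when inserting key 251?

40 hashes to 0; slot 0 is free → place at 0.
931 hashes to 1; slot 1 is free → place at 1.
251 hashes to 1, h2=4; 1,0 taken → place at 4.
246 hashes to 1, h2=3; 1,4 taken → place at 2.
Table: [40, 931, 246, —, 251]

3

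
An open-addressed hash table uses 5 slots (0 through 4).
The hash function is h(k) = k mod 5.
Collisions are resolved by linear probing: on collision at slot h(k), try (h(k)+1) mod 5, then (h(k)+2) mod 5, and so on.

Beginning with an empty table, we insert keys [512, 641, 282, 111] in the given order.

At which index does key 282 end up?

3

Insert 512: h=2, slot 2 empty -> index 2.
Insert 641: h=1, slot 1 empty -> index 1.
Insert 282: h=2, slot 2 occupied -> index 3.
Insert 111: h=1, slots 1,2,3 occupied -> index 4.
Table: [∅, 641, 512, 282, 111]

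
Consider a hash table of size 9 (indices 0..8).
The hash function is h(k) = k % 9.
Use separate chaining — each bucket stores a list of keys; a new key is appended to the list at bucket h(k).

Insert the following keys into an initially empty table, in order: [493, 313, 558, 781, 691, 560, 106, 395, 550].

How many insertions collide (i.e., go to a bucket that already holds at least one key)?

4

493 → bucket 7
313 → bucket 7 (collision)
558 → bucket 0
781 → bucket 7 (collision)
691 → bucket 7 (collision)
560 → bucket 2
106 → bucket 7 (collision)
395 → bucket 8
550 → bucket 1
Final buckets:
0: 558
1: 550
2: 560
3: -
4: -
5: -
6: -
7: 493 -> 313 -> 781 -> 691 -> 106
8: 395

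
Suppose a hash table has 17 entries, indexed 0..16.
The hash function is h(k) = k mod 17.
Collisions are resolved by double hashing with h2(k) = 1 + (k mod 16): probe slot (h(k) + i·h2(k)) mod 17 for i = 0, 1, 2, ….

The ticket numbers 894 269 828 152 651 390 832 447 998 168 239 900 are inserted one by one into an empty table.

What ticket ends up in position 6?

390

894: h=10 => slot 10
269: h=14 => slot 14
828: h=12 => slot 12
152: h=16 => slot 16
651: h=5 => slot 5
390: h=16, h2=7, probe 16,6 => slot 6
832: h=16, h2=1, probe 16,0 => slot 0
447: h=5, h2=16, probe 5,4 => slot 4
998: h=12, h2=7, probe 12,2 => slot 2
168: h=15 => slot 15
239: h=1 => slot 1
900: h=16, h2=5, probe 16,4,9 => slot 9
Table: [832, 239, 998, ., 447, 651, 390, ., ., 900, 894, ., 828, ., 269, 168, 152]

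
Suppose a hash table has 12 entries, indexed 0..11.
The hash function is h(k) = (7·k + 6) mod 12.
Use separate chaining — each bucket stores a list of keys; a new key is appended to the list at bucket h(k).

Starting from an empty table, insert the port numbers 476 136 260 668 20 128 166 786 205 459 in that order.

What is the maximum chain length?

5

476 → bucket 2
136 → bucket 10
260 → bucket 2 (collision)
668 → bucket 2 (collision)
20 → bucket 2 (collision)
128 → bucket 2 (collision)
166 → bucket 4
786 → bucket 0
205 → bucket 1
459 → bucket 3
Final buckets:
0: 786
1: 205
2: 476 -> 260 -> 668 -> 20 -> 128
3: 459
4: 166
5: _
6: _
7: _
8: _
9: _
10: 136
11: _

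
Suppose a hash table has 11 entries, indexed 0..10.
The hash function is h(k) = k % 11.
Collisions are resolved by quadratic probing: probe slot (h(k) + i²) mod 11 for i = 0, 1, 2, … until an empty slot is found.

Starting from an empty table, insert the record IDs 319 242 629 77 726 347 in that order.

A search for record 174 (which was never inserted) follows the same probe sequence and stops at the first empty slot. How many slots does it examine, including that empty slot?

2

319 hashes to 0; slot 0 is free -> place at 0.
242 hashes to 0; 0 taken -> place at 1.
629 hashes to 2; slot 2 is free -> place at 2.
77 hashes to 0; 0,1 taken -> place at 4.
726 hashes to 0; 0,1,4 taken -> place at 9.
347 hashes to 6; slot 6 is free -> place at 6.
Table: [319, 242, 629, —, 77, —, 347, —, —, 726, —]
Lookup 174: h=9, probe 9,10 → slot 10 empty, not found.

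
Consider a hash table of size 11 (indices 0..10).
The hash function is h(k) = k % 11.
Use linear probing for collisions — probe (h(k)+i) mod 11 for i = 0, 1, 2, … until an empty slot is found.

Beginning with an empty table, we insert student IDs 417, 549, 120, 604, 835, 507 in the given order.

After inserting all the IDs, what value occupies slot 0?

417 hashes to 10; slot 10 is free → place at 10.
549 hashes to 10; 10 taken → place at 0.
120 hashes to 10; 10,0 taken → place at 1.
604 hashes to 10; 10,0,1 taken → place at 2.
835 hashes to 10; 10,0,1,2 taken → place at 3.
507 hashes to 1; 1,2,3 taken → place at 4.
Table: [549, 120, 604, 835, 507, —, —, —, —, —, 417]

549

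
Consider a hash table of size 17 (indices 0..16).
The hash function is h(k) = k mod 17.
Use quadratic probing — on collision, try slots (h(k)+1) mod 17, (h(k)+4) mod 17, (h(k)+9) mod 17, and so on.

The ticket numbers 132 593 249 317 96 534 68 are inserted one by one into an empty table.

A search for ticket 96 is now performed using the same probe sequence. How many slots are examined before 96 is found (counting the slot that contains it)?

Insert 132: h=13, slot 13 empty => index 13.
Insert 593: h=15, slot 15 empty => index 15.
Insert 249: h=11, slot 11 empty => index 11.
Insert 317: h=11, slot 11 occupied => index 12.
Insert 96: h=11, slots 11,12,15 occupied => index 3.
Insert 534: h=7, slot 7 empty => index 7.
Insert 68: h=0, slot 0 empty => index 0.
Table: [68, -, -, 96, -, -, -, 534, -, -, -, 249, 317, 132, -, 593, -]
Lookup 96: h=11, probe 11,12,15,3 → found at 3.

4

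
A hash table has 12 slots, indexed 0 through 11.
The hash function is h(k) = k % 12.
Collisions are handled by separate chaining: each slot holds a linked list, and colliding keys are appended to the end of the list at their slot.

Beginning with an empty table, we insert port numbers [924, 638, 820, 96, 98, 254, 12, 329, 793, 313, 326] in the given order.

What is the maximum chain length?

924 -> bucket 0
638 -> bucket 2
820 -> bucket 4
96 -> bucket 0 (collision)
98 -> bucket 2 (collision)
254 -> bucket 2 (collision)
12 -> bucket 0 (collision)
329 -> bucket 5
793 -> bucket 1
313 -> bucket 1 (collision)
326 -> bucket 2 (collision)
Final buckets:
0: 924 -> 96 -> 12
1: 793 -> 313
2: 638 -> 98 -> 254 -> 326
3: .
4: 820
5: 329
6: .
7: .
8: .
9: .
10: .
11: .

4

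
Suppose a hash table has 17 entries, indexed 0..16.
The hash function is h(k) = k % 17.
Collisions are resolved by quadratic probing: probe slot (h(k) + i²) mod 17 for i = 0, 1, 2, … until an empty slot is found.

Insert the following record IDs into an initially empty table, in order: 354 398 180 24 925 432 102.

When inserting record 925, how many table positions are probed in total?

3

354: h=14 => slot 14
398: h=7 => slot 7
180: h=10 => slot 10
24: h=7, probe 7,8 => slot 8
925: h=7, probe 7,8,11 => slot 11
432: h=7, probe 7,8,11,16 => slot 16
102: h=0 => slot 0
Table: [102, -, -, -, -, -, -, 398, 24, -, 180, 925, -, -, 354, -, 432]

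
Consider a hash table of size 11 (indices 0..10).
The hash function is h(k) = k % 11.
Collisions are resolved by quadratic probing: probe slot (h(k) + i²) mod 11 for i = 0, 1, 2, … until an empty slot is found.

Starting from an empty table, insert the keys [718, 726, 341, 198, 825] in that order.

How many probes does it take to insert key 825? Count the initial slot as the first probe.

718: h=3 => slot 3
726: h=0 => slot 0
341: h=0, probe 0,1 => slot 1
198: h=0, probe 0,1,4 => slot 4
825: h=0, probe 0,1,4,9 => slot 9
Table: [726, 341, -, 718, 198, -, -, -, -, 825, -]

4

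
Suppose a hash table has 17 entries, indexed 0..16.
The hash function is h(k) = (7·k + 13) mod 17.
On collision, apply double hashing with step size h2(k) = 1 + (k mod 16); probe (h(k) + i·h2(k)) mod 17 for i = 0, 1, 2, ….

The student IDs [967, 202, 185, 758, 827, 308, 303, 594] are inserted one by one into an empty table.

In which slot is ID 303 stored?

8

967 hashes to 16; slot 16 is free → place at 16.
202 hashes to 16, h2=11; 16 taken → place at 10.
185 hashes to 16, h2=10; 16 taken → place at 9.
758 hashes to 15; slot 15 is free → place at 15.
827 hashes to 5; slot 5 is free → place at 5.
308 hashes to 10, h2=5; 10,15 taken → place at 3.
303 hashes to 9, h2=16; 9 taken → place at 8.
594 hashes to 6; slot 6 is free → place at 6.
Table: [., ., ., 308, ., 827, 594, ., 303, 185, 202, ., ., ., ., 758, 967]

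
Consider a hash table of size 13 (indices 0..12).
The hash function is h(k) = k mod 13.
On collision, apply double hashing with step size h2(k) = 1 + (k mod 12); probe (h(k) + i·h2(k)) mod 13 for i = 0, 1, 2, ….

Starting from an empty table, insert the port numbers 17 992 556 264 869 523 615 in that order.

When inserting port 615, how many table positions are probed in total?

2

17: h=4 => slot 4
992: h=4, h2=9, probe 4,0 => slot 0
556: h=10 => slot 10
264: h=4, h2=1, probe 4,5 => slot 5
869: h=11 => slot 11
523: h=3 => slot 3
615: h=4, h2=4, probe 4,8 => slot 8
Table: [992, _, _, 523, 17, 264, _, _, 615, _, 556, 869, _]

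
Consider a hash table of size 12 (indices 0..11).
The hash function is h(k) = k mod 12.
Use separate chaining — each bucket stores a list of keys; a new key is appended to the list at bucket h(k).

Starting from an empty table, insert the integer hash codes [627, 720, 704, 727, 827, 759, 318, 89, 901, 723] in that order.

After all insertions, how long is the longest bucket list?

3

627 → bucket 3
720 → bucket 0
704 → bucket 8
727 → bucket 7
827 → bucket 11
759 → bucket 3 (collision)
318 → bucket 6
89 → bucket 5
901 → bucket 1
723 → bucket 3 (collision)
Final buckets:
0: 720
1: 901
2: .
3: 627 -> 759 -> 723
4: .
5: 89
6: 318
7: 727
8: 704
9: .
10: .
11: 827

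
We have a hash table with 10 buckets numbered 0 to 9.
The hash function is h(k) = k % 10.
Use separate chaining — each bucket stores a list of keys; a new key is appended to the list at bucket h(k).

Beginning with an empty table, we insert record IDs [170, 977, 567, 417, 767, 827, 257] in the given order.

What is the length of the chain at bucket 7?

170 -> bucket 0
977 -> bucket 7
567 -> bucket 7 (collision)
417 -> bucket 7 (collision)
767 -> bucket 7 (collision)
827 -> bucket 7 (collision)
257 -> bucket 7 (collision)
Final buckets:
0: 170
1: .
2: .
3: .
4: .
5: .
6: .
7: 977 -> 567 -> 417 -> 767 -> 827 -> 257
8: .
9: .

6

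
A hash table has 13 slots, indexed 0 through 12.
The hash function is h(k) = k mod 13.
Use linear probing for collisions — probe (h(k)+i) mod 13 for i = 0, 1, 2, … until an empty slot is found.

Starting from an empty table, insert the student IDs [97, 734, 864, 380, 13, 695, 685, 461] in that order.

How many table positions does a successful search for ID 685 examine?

2

Insert 97: h=6, slot 6 empty -> index 6.
Insert 734: h=6, slot 6 occupied -> index 7.
Insert 864: h=6, slots 6,7 occupied -> index 8.
Insert 380: h=3, slot 3 empty -> index 3.
Insert 13: h=0, slot 0 empty -> index 0.
Insert 695: h=6, slots 6,7,8 occupied -> index 9.
Insert 685: h=9, slot 9 occupied -> index 10.
Insert 461: h=6, slots 6,7,8,9,10 occupied -> index 11.
Table: [13, ∅, ∅, 380, ∅, ∅, 97, 734, 864, 695, 685, 461, ∅]
Lookup 685: h=9, probe 9,10 → found at 10.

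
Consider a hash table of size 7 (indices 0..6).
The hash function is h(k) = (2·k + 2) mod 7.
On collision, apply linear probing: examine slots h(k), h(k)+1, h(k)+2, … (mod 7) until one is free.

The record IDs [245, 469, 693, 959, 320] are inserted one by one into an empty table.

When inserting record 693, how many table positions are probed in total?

Insert 245: h=2, slot 2 empty → index 2.
Insert 469: h=2, slot 2 occupied → index 3.
Insert 693: h=2, slots 2,3 occupied → index 4.
Insert 959: h=2, slots 2,3,4 occupied → index 5.
Insert 320: h=5, slot 5 occupied → index 6.
Table: [-, -, 245, 469, 693, 959, 320]

3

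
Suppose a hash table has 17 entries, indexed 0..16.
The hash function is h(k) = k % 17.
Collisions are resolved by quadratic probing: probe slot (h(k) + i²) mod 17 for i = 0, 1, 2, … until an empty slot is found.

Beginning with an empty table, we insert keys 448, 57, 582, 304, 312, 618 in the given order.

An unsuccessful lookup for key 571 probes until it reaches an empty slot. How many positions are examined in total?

2

448: h=6 => slot 6
57: h=6, probe 6,7 => slot 7
582: h=4 => slot 4
304: h=15 => slot 15
312: h=6, probe 6,7,10 => slot 10
618: h=6, probe 6,7,10,15,5 => slot 5
Table: [-, -, -, -, 582, 618, 448, 57, -, -, 312, -, -, -, -, 304, -]
Lookup 571: h=10, probe 10,11 → slot 11 empty, not found.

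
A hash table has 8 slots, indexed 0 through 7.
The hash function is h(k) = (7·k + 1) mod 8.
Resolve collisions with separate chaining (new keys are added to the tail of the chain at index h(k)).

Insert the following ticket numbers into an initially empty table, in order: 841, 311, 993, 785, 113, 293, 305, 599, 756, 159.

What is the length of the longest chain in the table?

5

841 -> bucket 0
311 -> bucket 2
993 -> bucket 0 (collision)
785 -> bucket 0 (collision)
113 -> bucket 0 (collision)
293 -> bucket 4
305 -> bucket 0 (collision)
599 -> bucket 2 (collision)
756 -> bucket 5
159 -> bucket 2 (collision)
Final buckets:
0: 841 -> 993 -> 785 -> 113 -> 305
1: .
2: 311 -> 599 -> 159
3: .
4: 293
5: 756
6: .
7: .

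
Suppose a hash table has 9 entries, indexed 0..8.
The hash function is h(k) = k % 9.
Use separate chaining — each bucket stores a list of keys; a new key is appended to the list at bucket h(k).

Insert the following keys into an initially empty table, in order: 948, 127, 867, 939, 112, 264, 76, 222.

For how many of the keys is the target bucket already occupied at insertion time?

4

948 -> bucket 3
127 -> bucket 1
867 -> bucket 3 (collision)
939 -> bucket 3 (collision)
112 -> bucket 4
264 -> bucket 3 (collision)
76 -> bucket 4 (collision)
222 -> bucket 6
Final buckets:
0: ∅
1: 127
2: ∅
3: 948 -> 867 -> 939 -> 264
4: 112 -> 76
5: ∅
6: 222
7: ∅
8: ∅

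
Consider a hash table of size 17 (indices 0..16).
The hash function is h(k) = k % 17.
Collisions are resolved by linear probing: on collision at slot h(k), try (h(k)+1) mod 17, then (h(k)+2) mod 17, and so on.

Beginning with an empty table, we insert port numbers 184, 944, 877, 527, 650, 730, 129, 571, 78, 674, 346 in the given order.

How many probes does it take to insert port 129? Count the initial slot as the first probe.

2

184: h=14 => slot 14
944: h=9 => slot 9
877: h=10 => slot 10
527: h=0 => slot 0
650: h=4 => slot 4
730: h=16 => slot 16
129: h=10, probe 10,11 => slot 11
571: h=10, probe 10,11,12 => slot 12
78: h=10, probe 10,11,12,13 => slot 13
674: h=11, probe 11,12,13,14,15 => slot 15
346: h=6 => slot 6
Table: [527, ∅, ∅, ∅, 650, ∅, 346, ∅, ∅, 944, 877, 129, 571, 78, 184, 674, 730]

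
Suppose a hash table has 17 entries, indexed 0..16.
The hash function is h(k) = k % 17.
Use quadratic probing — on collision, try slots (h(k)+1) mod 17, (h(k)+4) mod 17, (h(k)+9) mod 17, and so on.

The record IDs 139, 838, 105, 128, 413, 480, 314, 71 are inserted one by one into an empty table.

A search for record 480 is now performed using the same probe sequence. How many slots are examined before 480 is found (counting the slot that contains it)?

3

139: h=3 => slot 3
838: h=5 => slot 5
105: h=3, probe 3,4 => slot 4
128: h=9 => slot 9
413: h=5, probe 5,6 => slot 6
480: h=4, probe 4,5,8 => slot 8
314: h=8, probe 8,9,12 => slot 12
71: h=3, probe 3,4,7 => slot 7
Table: [., ., ., 139, 105, 838, 413, 71, 480, 128, ., ., 314, ., ., ., .]
Lookup 480: h=4, probe 4,5,8 → found at 8.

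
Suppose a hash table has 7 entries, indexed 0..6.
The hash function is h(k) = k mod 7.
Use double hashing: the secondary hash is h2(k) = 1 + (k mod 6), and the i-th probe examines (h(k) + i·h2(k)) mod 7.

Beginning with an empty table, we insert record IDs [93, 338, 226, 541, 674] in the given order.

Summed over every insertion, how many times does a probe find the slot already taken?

Insert 93: h=2, slot 2 empty -> index 2.
Insert 338: h=2, h2=3, slot 2 occupied -> index 5.
Insert 226: h=2, h2=5, slot 2 occupied -> index 0.
Insert 541: h=2, h2=2, slot 2 occupied -> index 4.
Insert 674: h=2, h2=3, slots 2,5 occupied -> index 1.
Table: [226, 674, 93, -, 541, 338, -]

5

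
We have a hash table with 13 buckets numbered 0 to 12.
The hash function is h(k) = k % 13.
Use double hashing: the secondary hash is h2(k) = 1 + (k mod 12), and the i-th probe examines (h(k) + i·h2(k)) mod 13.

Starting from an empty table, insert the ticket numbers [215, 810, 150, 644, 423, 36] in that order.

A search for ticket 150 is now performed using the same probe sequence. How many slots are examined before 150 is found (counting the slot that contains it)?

215: h=7 → slot 7
810: h=4 → slot 4
150: h=7, h2=7, probe 7,1 → slot 1
644: h=7, h2=9, probe 7,3 → slot 3
423: h=7, h2=4, probe 7,11 → slot 11
36: h=10 → slot 10
Table: [—, 150, —, 644, 810, —, —, 215, —, —, 36, 423, —]
Lookup 150: h=7, h2=7, probe 7,1 → found at 1.

2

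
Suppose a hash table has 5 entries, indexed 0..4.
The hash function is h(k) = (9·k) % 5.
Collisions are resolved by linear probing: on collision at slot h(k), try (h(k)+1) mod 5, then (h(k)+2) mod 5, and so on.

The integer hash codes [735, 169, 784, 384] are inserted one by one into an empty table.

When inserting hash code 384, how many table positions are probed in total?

Insert 735: h=0, slot 0 empty → index 0.
Insert 169: h=1, slot 1 empty → index 1.
Insert 784: h=1, slot 1 occupied → index 2.
Insert 384: h=1, slots 1,2 occupied → index 3.
Table: [735, 169, 784, 384, —]

3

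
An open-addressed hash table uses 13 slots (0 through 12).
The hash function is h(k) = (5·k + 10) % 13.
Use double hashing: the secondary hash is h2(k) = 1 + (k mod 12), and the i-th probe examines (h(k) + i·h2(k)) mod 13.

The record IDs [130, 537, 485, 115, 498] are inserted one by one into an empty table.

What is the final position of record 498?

Insert 130: h=10, slot 10 empty => index 10.
Insert 537: h=4, slot 4 empty => index 4.
Insert 485: h=4, h2=6, slots 4,10 occupied => index 3.
Insert 115: h=0, slot 0 empty => index 0.
Insert 498: h=4, h2=7, slot 4 occupied => index 11.
Table: [115, -, -, 485, 537, -, -, -, -, -, 130, 498, -]

11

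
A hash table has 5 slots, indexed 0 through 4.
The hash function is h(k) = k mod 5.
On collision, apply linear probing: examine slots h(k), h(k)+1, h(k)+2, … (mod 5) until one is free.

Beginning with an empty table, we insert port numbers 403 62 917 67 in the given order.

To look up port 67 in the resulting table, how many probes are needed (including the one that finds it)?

Insert 403: h=3, slot 3 empty → index 3.
Insert 62: h=2, slot 2 empty → index 2.
Insert 917: h=2, slots 2,3 occupied → index 4.
Insert 67: h=2, slots 2,3,4 occupied → index 0.
Table: [67, ∅, 62, 403, 917]
Lookup 67: h=2, probe 2,3,4,0 → found at 0.

4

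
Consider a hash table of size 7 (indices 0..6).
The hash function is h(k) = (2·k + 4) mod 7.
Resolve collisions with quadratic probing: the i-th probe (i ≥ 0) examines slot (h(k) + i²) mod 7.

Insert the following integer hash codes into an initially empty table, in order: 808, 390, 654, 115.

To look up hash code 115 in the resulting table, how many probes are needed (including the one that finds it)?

4

Insert 808: h=3, slot 3 empty -> index 3.
Insert 390: h=0, slot 0 empty -> index 0.
Insert 654: h=3, slot 3 occupied -> index 4.
Insert 115: h=3, slots 3,4,0 occupied -> index 5.
Table: [390, -, -, 808, 654, 115, -]
Lookup 115: h=3, probe 3,4,0,5 → found at 5.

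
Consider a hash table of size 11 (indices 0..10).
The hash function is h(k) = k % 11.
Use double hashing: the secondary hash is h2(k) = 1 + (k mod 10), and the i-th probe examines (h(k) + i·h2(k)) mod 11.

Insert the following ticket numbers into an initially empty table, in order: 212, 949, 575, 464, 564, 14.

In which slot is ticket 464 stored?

Insert 212: h=3, slot 3 empty → index 3.
Insert 949: h=3, h2=10, slot 3 occupied → index 2.
Insert 575: h=3, h2=6, slot 3 occupied → index 9.
Insert 464: h=2, h2=5, slot 2 occupied → index 7.
Insert 564: h=3, h2=5, slot 3 occupied → index 8.
Insert 14: h=3, h2=5, slots 3,8,2,7 occupied → index 1.
Table: [., 14, 949, 212, ., ., ., 464, 564, 575, .]

7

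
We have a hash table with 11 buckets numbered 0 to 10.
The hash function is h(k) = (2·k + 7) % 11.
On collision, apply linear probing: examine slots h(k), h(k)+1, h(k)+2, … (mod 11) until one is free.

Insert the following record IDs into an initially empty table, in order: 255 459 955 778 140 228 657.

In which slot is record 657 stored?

6

Insert 255: h=0, slot 0 empty => index 0.
Insert 459: h=1, slot 1 empty => index 1.
Insert 955: h=3, slot 3 empty => index 3.
Insert 778: h=1, slot 1 occupied => index 2.
Insert 140: h=1, slots 1,2,3 occupied => index 4.
Insert 228: h=1, slots 1,2,3,4 occupied => index 5.
Insert 657: h=1, slots 1,2,3,4,5 occupied => index 6.
Table: [255, 459, 778, 955, 140, 228, 657, ∅, ∅, ∅, ∅]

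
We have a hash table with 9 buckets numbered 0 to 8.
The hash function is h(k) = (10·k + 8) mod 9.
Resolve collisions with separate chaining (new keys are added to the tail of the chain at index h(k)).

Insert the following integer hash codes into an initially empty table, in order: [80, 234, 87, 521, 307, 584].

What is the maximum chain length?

3

80 → bucket 7
234 → bucket 8
87 → bucket 5
521 → bucket 7 (collision)
307 → bucket 0
584 → bucket 7 (collision)
Final buckets:
0: 307
1: ∅
2: ∅
3: ∅
4: ∅
5: 87
6: ∅
7: 80 -> 521 -> 584
8: 234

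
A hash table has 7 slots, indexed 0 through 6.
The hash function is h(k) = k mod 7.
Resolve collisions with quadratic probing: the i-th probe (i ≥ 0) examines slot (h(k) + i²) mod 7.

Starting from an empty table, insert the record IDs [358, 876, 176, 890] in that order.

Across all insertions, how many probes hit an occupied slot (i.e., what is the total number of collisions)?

6

358: h=1 → slot 1
876: h=1, probe 1,2 → slot 2
176: h=1, probe 1,2,5 → slot 5
890: h=1, probe 1,2,5,3 → slot 3
Table: [_, 358, 876, 890, _, 176, _]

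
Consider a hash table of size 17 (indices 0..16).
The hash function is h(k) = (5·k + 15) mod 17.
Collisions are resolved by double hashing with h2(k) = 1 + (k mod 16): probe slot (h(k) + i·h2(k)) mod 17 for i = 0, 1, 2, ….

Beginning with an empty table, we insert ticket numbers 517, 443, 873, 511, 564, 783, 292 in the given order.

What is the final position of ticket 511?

Insert 517: h=16, slot 16 empty => index 16.
Insert 443: h=3, slot 3 empty => index 3.
Insert 873: h=11, slot 11 empty => index 11.
Insert 511: h=3, h2=16, slot 3 occupied => index 2.
Insert 564: h=13, slot 13 empty => index 13.
Insert 783: h=3, h2=16, slots 3,2 occupied => index 1.
Insert 292: h=13, h2=5, slots 13,1 occupied => index 6.
Table: [-, 783, 511, 443, -, -, 292, -, -, -, -, 873, -, 564, -, -, 517]

2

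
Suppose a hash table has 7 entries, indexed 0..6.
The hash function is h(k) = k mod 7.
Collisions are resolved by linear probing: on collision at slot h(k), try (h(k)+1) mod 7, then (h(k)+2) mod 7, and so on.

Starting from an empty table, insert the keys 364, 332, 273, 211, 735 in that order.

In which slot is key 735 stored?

Insert 364: h=0, slot 0 empty → index 0.
Insert 332: h=3, slot 3 empty → index 3.
Insert 273: h=0, slot 0 occupied → index 1.
Insert 211: h=1, slot 1 occupied → index 2.
Insert 735: h=0, slots 0,1,2,3 occupied → index 4.
Table: [364, 273, 211, 332, 735, —, —]

4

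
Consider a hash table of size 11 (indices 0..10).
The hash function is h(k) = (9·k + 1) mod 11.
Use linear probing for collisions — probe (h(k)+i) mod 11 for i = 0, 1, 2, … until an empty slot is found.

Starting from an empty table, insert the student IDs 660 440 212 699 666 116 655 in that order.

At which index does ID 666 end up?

Insert 660: h=1, slot 1 empty => index 1.
Insert 440: h=1, slot 1 occupied => index 2.
Insert 212: h=6, slot 6 empty => index 6.
Insert 699: h=0, slot 0 empty => index 0.
Insert 666: h=0, slots 0,1,2 occupied => index 3.
Insert 116: h=0, slots 0,1,2,3 occupied => index 4.
Insert 655: h=0, slots 0,1,2,3,4 occupied => index 5.
Table: [699, 660, 440, 666, 116, 655, 212, ., ., ., .]

3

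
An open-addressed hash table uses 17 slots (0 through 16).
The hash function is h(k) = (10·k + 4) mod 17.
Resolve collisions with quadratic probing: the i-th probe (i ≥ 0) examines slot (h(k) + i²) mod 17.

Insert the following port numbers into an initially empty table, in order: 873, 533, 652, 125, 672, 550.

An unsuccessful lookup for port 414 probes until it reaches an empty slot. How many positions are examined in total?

873: h=13 → slot 13
533: h=13, probe 13,14 → slot 14
652: h=13, probe 13,14,0 → slot 0
125: h=13, probe 13,14,0,5 → slot 5
672: h=9 → slot 9
550: h=13, probe 13,14,0,5,12 → slot 12
Table: [652, _, _, _, _, 125, _, _, _, 672, _, _, 550, 873, 533, _, _]
Lookup 414: h=13, probe 13,14,0,5,12,4 → slot 4 empty, not found.

6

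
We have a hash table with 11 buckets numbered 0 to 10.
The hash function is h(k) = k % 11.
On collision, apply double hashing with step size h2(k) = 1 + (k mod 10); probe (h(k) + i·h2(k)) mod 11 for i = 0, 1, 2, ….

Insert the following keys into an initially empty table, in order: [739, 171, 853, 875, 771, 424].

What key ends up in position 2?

739 hashes to 2; slot 2 is free -> place at 2.
171 hashes to 6; slot 6 is free -> place at 6.
853 hashes to 6, h2=4; 6 taken -> place at 10.
875 hashes to 6, h2=6; 6 taken -> place at 1.
771 hashes to 1, h2=2; 1 taken -> place at 3.
424 hashes to 6, h2=5; 6 taken -> place at 0.
Table: [424, 875, 739, 771, ., ., 171, ., ., ., 853]

739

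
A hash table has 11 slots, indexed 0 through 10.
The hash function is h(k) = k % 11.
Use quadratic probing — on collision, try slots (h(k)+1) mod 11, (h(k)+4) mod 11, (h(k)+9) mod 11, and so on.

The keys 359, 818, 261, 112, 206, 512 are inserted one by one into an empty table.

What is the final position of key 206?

359: h=7 → slot 7
818: h=4 → slot 4
261: h=8 → slot 8
112: h=2 → slot 2
206: h=8, probe 8,9 → slot 9
512: h=6 → slot 6
Table: [∅, ∅, 112, ∅, 818, ∅, 512, 359, 261, 206, ∅]

9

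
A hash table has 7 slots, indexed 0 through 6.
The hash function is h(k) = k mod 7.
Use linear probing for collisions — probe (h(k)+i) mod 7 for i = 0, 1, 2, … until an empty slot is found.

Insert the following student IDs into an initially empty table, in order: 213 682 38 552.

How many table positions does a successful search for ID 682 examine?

2

Insert 213: h=3, slot 3 empty => index 3.
Insert 682: h=3, slot 3 occupied => index 4.
Insert 38: h=3, slots 3,4 occupied => index 5.
Insert 552: h=6, slot 6 empty => index 6.
Table: [—, —, —, 213, 682, 38, 552]
Lookup 682: h=3, probe 3,4 → found at 4.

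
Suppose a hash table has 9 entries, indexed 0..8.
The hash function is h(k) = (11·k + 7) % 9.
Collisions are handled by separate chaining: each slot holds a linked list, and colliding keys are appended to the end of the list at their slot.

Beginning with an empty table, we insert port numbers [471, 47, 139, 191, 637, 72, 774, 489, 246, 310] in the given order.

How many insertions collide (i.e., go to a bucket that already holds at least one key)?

5

Insert 471: h=4, bucket 4 empty -> new chain.
Insert 47: h=2, bucket 2 empty -> new chain.
Insert 139: h=6, bucket 6 empty -> new chain.
Insert 191: h=2, bucket 2 nonempty -> append to chain.
Insert 637: h=3, bucket 3 empty -> new chain.
Insert 72: h=7, bucket 7 empty -> new chain.
Insert 774: h=7, bucket 7 nonempty -> append to chain.
Insert 489: h=4, bucket 4 nonempty -> append to chain.
Insert 246: h=4, bucket 4 nonempty -> append to chain.
Insert 310: h=6, bucket 6 nonempty -> append to chain.
Final buckets:
0: —
1: —
2: 47 -> 191
3: 637
4: 471 -> 489 -> 246
5: —
6: 139 -> 310
7: 72 -> 774
8: —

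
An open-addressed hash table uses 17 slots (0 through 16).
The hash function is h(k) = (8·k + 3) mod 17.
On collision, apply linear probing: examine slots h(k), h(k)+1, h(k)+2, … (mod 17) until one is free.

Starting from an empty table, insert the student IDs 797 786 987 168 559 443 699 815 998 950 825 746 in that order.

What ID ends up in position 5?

797: h=4 → slot 4
786: h=1 → slot 1
987: h=11 → slot 11
168: h=4, probe 4,5 → slot 5
559: h=4, probe 4,5,6 → slot 6
443: h=11, probe 11,12 → slot 12
699: h=2 → slot 2
815: h=12, probe 12,13 → slot 13
998: h=14 → slot 14
950: h=4, probe 4,5,6,7 → slot 7
825: h=7, probe 7,8 → slot 8
746: h=4, probe 4,5,6,7,8,9 → slot 9
Table: [—, 786, 699, —, 797, 168, 559, 950, 825, 746, —, 987, 443, 815, 998, —, —]

168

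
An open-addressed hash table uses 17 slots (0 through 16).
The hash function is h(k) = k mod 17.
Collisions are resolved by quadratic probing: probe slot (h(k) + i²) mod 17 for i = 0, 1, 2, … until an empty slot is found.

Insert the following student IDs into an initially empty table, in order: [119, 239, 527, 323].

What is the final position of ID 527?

4

119: h=0 → slot 0
239: h=1 → slot 1
527: h=0, probe 0,1,4 → slot 4
323: h=0, probe 0,1,4,9 → slot 9
Table: [119, 239, ., ., 527, ., ., ., ., 323, ., ., ., ., ., ., .]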